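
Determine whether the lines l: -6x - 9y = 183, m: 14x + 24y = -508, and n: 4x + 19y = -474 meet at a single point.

No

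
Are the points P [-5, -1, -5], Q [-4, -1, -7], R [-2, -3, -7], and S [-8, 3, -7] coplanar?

With P as base: PQ = (1, 0, -2), PR = (3, -2, -2), PS = (-3, 4, -2).
PR × PS = (12, 12, 6).
PQ · (PR × PS) = 0.
The scalar triple product vanishes, so the four points are coplanar.

Yes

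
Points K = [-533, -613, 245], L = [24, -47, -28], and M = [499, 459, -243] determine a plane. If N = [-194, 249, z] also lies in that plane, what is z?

474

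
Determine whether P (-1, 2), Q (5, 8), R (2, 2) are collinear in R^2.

No

PQ = (6, 6), PR = (3, 0).
Twice the signed area of △PQR is (6)(0) − (6)(3) = -18.
The area is nonzero, so the three points are not collinear.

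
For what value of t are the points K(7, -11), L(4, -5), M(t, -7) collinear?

5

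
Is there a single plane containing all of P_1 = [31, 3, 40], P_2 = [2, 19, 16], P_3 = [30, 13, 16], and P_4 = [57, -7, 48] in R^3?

The four points are coplanar iff the 3×3 determinant with rows P_1P_2, P_1P_3, P_1P_4 is zero.
Rows: (-29, 16, -24), (-1, 10, -24), (26, -10, 8).
Expanding along the first row: (-29)(-160) − (16)(616) + (-24)(-250) = 784.
Nonzero ⇒ not coplanar.

No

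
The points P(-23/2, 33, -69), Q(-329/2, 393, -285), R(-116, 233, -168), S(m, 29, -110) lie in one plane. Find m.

Normal to plane PQR: n = (7560, 7425, 7020); plane equation n·X = -326295.
Requiring n·S = -326295: (7560)m + (-556875) = -326295.
So m = 61/2.

61/2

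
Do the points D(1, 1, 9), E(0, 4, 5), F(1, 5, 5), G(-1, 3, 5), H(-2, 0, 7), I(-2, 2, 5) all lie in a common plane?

Yes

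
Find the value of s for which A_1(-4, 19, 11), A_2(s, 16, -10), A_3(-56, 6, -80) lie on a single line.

-16

Collinearity requires A_1A_2 × A_1A_3 = 0; each component is linear in s.
The y-component gives (91)s + (1456) = 0, so s = -16.
The remaining components then also vanish.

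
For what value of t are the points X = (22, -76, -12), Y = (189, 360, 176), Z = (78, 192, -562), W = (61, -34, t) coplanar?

Coplanarity ⇔ det[XY; XZ; XW] = 0.
Expanding, this is linear in t: (20340)t + (-6773220) = 0.
So t = 333.

333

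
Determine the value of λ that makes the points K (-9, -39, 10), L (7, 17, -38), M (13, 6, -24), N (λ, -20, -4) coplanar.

1

Normal to plane KLM: n = (256, -512, -512); plane equation n·P = 12544.
Requiring n·N = 12544: (256)λ + (12288) = 12544.
So λ = 1.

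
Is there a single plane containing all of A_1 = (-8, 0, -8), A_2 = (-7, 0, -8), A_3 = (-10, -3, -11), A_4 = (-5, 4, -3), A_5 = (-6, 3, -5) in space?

No

The plane through A_1, A_2, A_3 has normal n = A_1A_2 × A_1A_3 = (0, 3, -3) and equation n·P = 24.
Checking the remaining points: n·A_4 = 21, n·A_5 = 24.
Since n·A_4 = 21 ≠ 24, A_4 is off the plane and the points are not all coplanar.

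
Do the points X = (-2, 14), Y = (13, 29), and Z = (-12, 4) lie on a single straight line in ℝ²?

XY = (15, 15), XZ = (-10, -10).
Twice the signed area of △XYZ is (15)(-10) − (15)(-10) = 0.
The triangle is degenerate (zero area), so the points are collinear.

Yes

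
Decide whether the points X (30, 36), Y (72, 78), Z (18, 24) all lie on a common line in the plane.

Yes

XY = (42, 42), XZ = (-12, -12).
Checking proportionality: XZ = -2/7·XY, so the vectors are parallel and the points are collinear.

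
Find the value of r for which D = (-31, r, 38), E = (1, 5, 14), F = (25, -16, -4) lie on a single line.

33

Collinearity requires DE × DF = 0; each component is linear in r.
The x-component gives (18)r + (-594) = 0, so r = 33.
The remaining components then also vanish.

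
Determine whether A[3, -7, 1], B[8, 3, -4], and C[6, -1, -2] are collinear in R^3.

AB = (5, 10, -5), AC = (3, 6, -3).
AB × AC = (0, 0, 0).
The cross product vanishes, so the three points are collinear.

Yes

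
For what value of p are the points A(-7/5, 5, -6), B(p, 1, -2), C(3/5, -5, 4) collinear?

Direction AC = (2, -10, 10). From the y-coordinate of B, the parameter along the line is τ = (1 − 5)/(-10) = 2/5.
Then p = (-7/5) + 2/5·(2) = -3/5.

-3/5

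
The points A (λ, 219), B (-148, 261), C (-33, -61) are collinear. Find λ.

-133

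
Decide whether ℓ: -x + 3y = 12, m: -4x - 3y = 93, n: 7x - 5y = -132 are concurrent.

Intersecting ℓ and m: solving the 2×2 system gives (x, y) = (-21, -3).
Substitute into n: (7)(-21) + (-5)(-3) = -132.
This equals -132, so (-21, -3) lies on all three lines and they are concurrent.

Yes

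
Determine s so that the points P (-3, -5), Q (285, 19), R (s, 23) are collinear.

The three points are collinear iff det[PQ; PR] = 0.
This determinant is linear in s: (-24)s + (7992) = 0, so s = 333.

333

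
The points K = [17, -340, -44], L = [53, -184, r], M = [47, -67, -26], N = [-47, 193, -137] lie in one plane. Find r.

-14

Normal to plane KMN: n = (-34983, 1638, 33462); plane equation n·P = -2623959.
Requiring n·L = -2623959: (33462)r + (-2155491) = -2623959.
So r = -14.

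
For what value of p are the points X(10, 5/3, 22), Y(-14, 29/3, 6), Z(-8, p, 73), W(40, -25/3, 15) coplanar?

23/3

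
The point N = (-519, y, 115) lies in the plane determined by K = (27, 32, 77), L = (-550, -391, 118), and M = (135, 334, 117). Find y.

Coplanarity requires KL · (KM × KN) = 0.
KL = (-577, -423, 41), KM = (108, 302, 40); the triple product is linear in y with coefficient 27508 and constant term 10232976.
Setting it to zero: y = -372.

-372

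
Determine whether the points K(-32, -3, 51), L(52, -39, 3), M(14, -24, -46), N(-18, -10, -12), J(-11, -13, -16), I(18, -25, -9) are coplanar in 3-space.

Yes

The plane through K, L, M has normal n = KL × KM = (2484, 5940, -108) and equation n·P = -102816.
Checking the remaining points: n·N = -102816, n·J = -102816, n·I = -102816.
All equal -102816, so all 6 points lie in one plane.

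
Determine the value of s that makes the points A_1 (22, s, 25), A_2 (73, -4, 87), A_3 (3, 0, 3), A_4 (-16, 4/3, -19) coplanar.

-4/3

Coplanarity ⇔ det[A_1A_2; A_1A_3; A_1A_4] = 0.
Expanding, this is linear in s: (-56)s + (-224/3) = 0.
So s = -4/3.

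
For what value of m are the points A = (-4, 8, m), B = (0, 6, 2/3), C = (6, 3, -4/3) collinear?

2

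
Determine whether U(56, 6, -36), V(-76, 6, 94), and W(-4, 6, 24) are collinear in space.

UV = (-132, 0, 130), UW = (-60, 0, 60).
UV × UW = (0, 120, 0).
The cross product is nonzero, so the points do not lie on one line.

No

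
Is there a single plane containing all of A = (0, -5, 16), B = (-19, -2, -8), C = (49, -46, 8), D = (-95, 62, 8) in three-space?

No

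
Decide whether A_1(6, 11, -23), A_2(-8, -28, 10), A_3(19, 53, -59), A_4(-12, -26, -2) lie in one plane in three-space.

No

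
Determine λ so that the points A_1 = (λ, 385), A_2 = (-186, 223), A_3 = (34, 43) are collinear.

-384

The three points are collinear iff det[A_1A_2; A_1A_3] = 0.
This determinant is linear in λ: (180)λ + (69120) = 0, so λ = -384.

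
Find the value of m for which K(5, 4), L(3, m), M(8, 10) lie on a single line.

0

The three points are collinear iff det[KL; KM] = 0.
This determinant is linear in m: (-3)m + (0) = 0, so m = 0.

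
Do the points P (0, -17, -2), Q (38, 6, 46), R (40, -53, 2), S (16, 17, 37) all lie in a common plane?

Yes

With P as base: PQ = (38, 23, 48), PR = (40, -36, 4), PS = (16, 34, 39).
PR × PS = (-1540, -1496, 1936).
PQ · (PR × PS) = 0.
The scalar triple product vanishes, so the four points are coplanar.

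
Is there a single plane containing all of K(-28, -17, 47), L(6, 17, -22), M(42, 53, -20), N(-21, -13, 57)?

No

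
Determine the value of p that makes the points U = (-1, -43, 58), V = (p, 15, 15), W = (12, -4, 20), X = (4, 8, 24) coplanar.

8

The points are coplanar iff UV · (UW × UX) = 0.
Expanding, this is linear in p: (612)p + (-4896) = 0.
So p = 8.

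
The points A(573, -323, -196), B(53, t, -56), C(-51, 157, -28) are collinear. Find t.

77

Collinearity requires AB × AC = 0; each component is linear in t.
The x-component gives (168)t + (-12936) = 0, so t = 77.
The remaining components then also vanish.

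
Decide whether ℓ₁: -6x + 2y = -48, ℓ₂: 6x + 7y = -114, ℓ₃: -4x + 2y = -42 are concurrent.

Lines aᵢx + bᵢy = cᵢ with pairwise distinct directions are concurrent exactly when det[aᵢ bᵢ cᵢ] = 0.
Here the determinant is -108.
Nonzero, so no common point exists.

No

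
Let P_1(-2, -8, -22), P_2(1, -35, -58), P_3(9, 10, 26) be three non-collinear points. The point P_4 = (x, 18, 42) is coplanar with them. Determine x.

11

A normal to the plane is n = P_1P_2 × P_1P_3 = (-648, -540, 351).
P_4 lies in the plane iff n · P_1P_4 = 0.
This gives (-648)x + (7128) = 0, so x = 11.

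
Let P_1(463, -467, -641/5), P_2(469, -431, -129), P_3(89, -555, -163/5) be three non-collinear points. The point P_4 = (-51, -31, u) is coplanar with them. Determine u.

15

A normal to the plane is n = P_1P_2 × P_1P_3 = (16856/5, -1372/5, 12936).
P_4 lies in the plane iff n · P_1P_4 = 0.
This gives (12936)u + (-194040) = 0, so u = 15.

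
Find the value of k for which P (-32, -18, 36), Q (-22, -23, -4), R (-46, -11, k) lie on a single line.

Collinearity requires PQ × PR = 0; each component is linear in k.
The x-component gives (-5)k + (460) = 0, so k = 92.
The remaining components then also vanish.

92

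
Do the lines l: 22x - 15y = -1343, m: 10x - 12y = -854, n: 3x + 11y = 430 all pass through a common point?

Yes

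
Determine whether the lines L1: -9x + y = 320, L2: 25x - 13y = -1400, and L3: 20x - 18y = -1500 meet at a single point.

Yes

The three lines meet at one point iff the augmented coefficient matrix [aᵢ bᵢ cᵢ] has rank < 3, i.e. its determinant vanishes.
Here the determinant is 0.
It vanishes, so the lines are concurrent at (-30, 50).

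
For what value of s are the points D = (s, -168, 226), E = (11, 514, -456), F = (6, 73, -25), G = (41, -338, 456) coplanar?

11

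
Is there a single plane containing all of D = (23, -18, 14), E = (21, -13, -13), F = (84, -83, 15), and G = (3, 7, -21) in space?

A normal to the plane through D, E, F is n = DE × DF = (-1750, -1645, -175).
The plane has equation n·P = -13090. For G: n·G = -13090.
Equal, so G lies in the plane and all four are coplanar.

Yes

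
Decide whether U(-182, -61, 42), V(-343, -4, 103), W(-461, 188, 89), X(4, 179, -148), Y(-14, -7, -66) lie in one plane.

Yes

The plane through U, V, W has normal n = UV × UW = (-12510, -9452, -24186) and equation n·P = 1837580.
Checking the remaining points: n·X = 1837580, n·Y = 1837580.
All equal 1837580, so all 5 points lie in one plane.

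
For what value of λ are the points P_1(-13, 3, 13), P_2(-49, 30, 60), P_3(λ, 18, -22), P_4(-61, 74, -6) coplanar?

Normal to plane P_1P_2P_4: n = (-3850, -2940, -1260); plane equation n·P = 24850.
Requiring n·P_3 = 24850: (-3850)λ + (-25200) = 24850.
So λ = -13.

-13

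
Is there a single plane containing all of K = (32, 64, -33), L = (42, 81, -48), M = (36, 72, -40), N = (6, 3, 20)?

Yes

A normal to the plane through K, L, M is n = KL × KM = (1, 10, 12).
The plane has equation n·P = 276. For N: n·N = 276.
Equal, so N lies in the plane and all four are coplanar.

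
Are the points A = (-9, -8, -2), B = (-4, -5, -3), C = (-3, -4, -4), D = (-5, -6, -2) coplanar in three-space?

Yes

The four points are coplanar iff the 3×3 determinant with rows AB, AC, AD is zero.
Rows: (5, 3, -1), (6, 4, -2), (4, 2, 0).
Expanding along the first row: (5)(4) − (3)(8) + (-1)(-4) = 0.
Zero determinant ⇒ coplanar.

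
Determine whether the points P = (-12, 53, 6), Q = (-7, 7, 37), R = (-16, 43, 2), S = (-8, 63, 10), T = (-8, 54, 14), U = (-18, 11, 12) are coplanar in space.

The plane through P, Q, R has normal n = PQ × PR = (494, -104, -234) and equation n·X = -12844.
Checking the remaining points: n·S = -12844, n·T = -12844, n·U = -12844.
All equal -12844, so all 6 points lie in one plane.

Yes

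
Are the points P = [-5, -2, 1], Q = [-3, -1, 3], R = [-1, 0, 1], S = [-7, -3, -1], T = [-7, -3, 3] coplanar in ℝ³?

The plane through P, Q, R has normal n = PQ × PR = (-4, 8, 0) and equation n·X = 4.
Checking the remaining points: n·S = 4, n·T = 4.
All equal 4, so all 5 points lie in one plane.

Yes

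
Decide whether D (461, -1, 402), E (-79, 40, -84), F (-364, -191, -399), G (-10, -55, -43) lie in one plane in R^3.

A normal to the plane through D, E, F is n = DE × DF = (-125181, -31590, 136425).
The plane has equation n·P = -2834001. For G: n·G = -2877015.
-2877015 ≠ -2834001, so G is off the plane.

No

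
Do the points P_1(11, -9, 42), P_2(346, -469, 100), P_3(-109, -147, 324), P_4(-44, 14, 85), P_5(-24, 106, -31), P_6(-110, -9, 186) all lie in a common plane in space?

The plane through P_1, P_2, P_3 has normal n = P_1P_2 × P_1P_3 = (-121716, -101430, -101430) and equation n·P = -4686066.
Checking the remaining points: n·P_4 = -4686066, n·P_5 = -4686066, n·P_6 = -4564350.
Since n·P_6 = -4564350 ≠ -4686066, P_6 is off the plane and the points are not all coplanar.

No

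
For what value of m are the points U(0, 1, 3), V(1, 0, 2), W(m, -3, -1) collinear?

4

Collinearity requires UV × UW = 0; each component is linear in m.
The y-component gives (-1)m + (4) = 0, so m = 4.
The remaining components then also vanish.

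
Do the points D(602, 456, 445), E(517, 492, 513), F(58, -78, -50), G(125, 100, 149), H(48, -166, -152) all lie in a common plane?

The plane through D, E, F has normal n = DE × DF = (18492, -79067, 64974) and equation n·P = 3991062.
Checking the remaining points: n·G = 4085926, n·H = 4136690.
Since n·G = 4085926 ≠ 3991062, G is off the plane and the points are not all coplanar.

No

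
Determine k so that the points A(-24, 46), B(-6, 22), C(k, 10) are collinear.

3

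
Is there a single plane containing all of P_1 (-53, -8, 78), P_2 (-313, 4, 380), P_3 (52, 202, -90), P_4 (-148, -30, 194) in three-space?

The four points are coplanar iff the 3×3 determinant with rows P_1P_2, P_1P_3, P_1P_4 is zero.
Rows: (-260, 12, 302), (105, 210, -168), (-95, -22, 116).
Expanding along the first row: (-260)(20664) − (12)(-3780) + (302)(17640) = 0.
Zero determinant ⇒ coplanar.

Yes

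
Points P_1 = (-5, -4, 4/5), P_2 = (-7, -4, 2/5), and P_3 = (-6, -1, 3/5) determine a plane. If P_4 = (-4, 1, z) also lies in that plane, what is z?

1

A normal to the plane is n = P_1P_2 × P_1P_3 = (6/5, 0, -6).
P_4 lies in the plane iff n · P_1P_4 = 0.
This gives (-6)z + (6) = 0, so z = 1.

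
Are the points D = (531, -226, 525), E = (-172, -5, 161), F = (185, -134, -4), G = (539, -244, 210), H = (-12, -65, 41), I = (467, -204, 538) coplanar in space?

No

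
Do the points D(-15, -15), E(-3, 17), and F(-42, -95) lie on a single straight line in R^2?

DE = (12, 32), DF = (-27, -80).
Twice the signed area of △DEF is (12)(-80) − (32)(-27) = -96.
The area is nonzero, so the three points are not collinear.

No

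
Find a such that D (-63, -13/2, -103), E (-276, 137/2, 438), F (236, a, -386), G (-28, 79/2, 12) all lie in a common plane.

49/2

Normal to plane DEG: n = (-16261, 43430, -12423); plane equation n·P = 2021717.
Requiring n·F = 2021717: (43430)a + (957682) = 2021717.
So a = 49/2.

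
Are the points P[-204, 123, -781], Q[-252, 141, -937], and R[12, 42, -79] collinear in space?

Yes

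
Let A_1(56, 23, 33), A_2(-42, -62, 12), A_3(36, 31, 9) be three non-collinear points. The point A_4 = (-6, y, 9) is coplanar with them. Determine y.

-17

A normal to the plane is n = A_1A_2 × A_1A_3 = (2208, -1932, -2484).
A_4 lies in the plane iff n · A_1A_4 = 0.
This gives (-1932)y + (-32844) = 0, so y = -17.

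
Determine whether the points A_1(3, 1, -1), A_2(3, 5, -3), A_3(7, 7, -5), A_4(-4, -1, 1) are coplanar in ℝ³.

No

A normal to the plane through A_1, A_2, A_3 is n = A_1A_2 × A_1A_3 = (-4, -8, -16).
The plane has equation n·P = -4. For A_4: n·A_4 = 8.
8 ≠ -4, so A_4 is off the plane.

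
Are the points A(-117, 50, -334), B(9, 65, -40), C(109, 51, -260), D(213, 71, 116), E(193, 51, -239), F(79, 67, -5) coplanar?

The plane through A, B, C has normal n = AB × AC = (816, 57120, -3264) and equation n·P = 3850704.
Checking the remaining points: n·D = 3850704, n·E = 3850704, n·F = 3907824.
Since n·F = 3907824 ≠ 3850704, F is off the plane and the points are not all coplanar.

No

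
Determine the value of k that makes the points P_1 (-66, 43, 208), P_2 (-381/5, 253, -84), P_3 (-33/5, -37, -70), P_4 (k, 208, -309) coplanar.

The points are coplanar iff P_1P_2 · (P_1P_3 × P_1P_4) = 0.
Expanding, this is linear in k: (-81740)k + (-2697420) = 0.
So k = -33.

-33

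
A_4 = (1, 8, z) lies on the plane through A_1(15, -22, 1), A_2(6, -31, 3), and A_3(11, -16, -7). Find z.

A normal to the plane is n = A_1A_2 × A_1A_3 = (60, -80, -90).
A_4 lies in the plane iff n · A_1A_4 = 0.
This gives (-90)z + (-3150) = 0, so z = -35.

-35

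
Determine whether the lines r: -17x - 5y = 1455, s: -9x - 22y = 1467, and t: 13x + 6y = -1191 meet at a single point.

Yes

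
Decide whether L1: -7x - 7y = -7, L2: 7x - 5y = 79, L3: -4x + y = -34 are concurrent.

Yes

The three lines meet at one point iff the augmented coefficient matrix [aᵢ bᵢ cᵢ] has rank < 3, i.e. its determinant vanishes.
Here the determinant is 0.
It vanishes, so the lines are concurrent at (7, -6).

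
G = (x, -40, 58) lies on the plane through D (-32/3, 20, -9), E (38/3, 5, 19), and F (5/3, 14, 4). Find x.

23/3

A normal to the plane is n = DE × DF = (-27, 42, 45).
G lies in the plane iff n · DG = 0.
This gives (-27)x + (207) = 0, so x = 23/3.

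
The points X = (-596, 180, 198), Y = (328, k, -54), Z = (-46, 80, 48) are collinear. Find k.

Collinearity requires XY × XZ = 0; each component is linear in k.
The x-component gives (-150)k + (1800) = 0, so k = 12.
The remaining components then also vanish.

12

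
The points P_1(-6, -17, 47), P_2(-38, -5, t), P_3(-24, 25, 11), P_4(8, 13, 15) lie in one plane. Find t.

Normal to plane P_1P_3P_4: n = (-264, -1080, -1128); plane equation n·P = -33072.
Requiring n·P_2 = -33072: (-1128)t + (15432) = -33072.
So t = 43.

43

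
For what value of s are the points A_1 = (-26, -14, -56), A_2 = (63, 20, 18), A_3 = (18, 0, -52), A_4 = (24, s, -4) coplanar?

6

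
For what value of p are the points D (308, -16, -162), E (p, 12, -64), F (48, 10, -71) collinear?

28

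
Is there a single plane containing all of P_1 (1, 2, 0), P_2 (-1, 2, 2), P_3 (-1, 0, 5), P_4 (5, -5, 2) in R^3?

No

The four points are coplanar iff the 3×3 determinant with rows P_1P_2, P_1P_3, P_1P_4 is zero.
Rows: (-2, 0, 2), (-2, -2, 5), (4, -7, 2).
Expanding along the first row: (-2)(31) − (0)(-24) + (2)(22) = -18.
Nonzero ⇒ not coplanar.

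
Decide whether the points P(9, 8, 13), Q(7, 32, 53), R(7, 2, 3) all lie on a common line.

PQ = (-2, 24, 40), PR = (-2, -6, -10).
PQ × PR = (0, -100, 60).
The cross product is nonzero, so the points do not lie on one line.

No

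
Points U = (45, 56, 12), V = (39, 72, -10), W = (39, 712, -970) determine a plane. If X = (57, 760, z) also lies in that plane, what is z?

The plane through U, V, W has equation −1280x − 5760y − 3840z = -426240.
Substituting X: (-3840)z + (-4450560) = -426240, so z = -1048.

-1048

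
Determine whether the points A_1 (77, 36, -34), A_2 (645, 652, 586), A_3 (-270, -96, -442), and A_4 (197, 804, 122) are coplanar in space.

The four points are coplanar iff the 3×3 determinant with rows A_1A_2, A_1A_3, A_1A_4 is zero.
Rows: (568, 616, 620), (-347, -132, -408), (120, 768, 156).
Expanding along the first row: (568)(292752) − (616)(-5172) + (620)(-250656) = 14062368.
Nonzero ⇒ not coplanar.

No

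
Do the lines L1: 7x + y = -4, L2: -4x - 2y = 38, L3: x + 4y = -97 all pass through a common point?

Yes

Lines aᵢx + bᵢy = cᵢ with pairwise distinct directions are concurrent exactly when det[aᵢ bᵢ cᵢ] = 0.
Here the determinant is 0.
It vanishes, so the lines are concurrent at (3, -25).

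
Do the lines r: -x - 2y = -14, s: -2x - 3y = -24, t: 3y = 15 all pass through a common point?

No

Lines aᵢx + bᵢy = cᵢ with pairwise distinct directions are concurrent exactly when det[aᵢ bᵢ cᵢ] = 0.
Here the determinant is -3.
Nonzero, so no common point exists.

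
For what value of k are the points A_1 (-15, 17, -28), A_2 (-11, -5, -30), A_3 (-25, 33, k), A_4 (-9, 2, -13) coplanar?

-62

Normal to plane A_1A_2A_4: n = (-360, -72, 72); plane equation n·P = 2160.
Requiring n·A_3 = 2160: (72)k + (6624) = 2160.
So k = -62.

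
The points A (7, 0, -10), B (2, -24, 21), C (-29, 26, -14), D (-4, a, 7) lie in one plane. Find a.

-8

Normal to plane ABC: n = (-710, -1136, -994); plane equation n·P = 4970.
Requiring n·D = 4970: (-1136)a + (-4118) = 4970.
So a = -8.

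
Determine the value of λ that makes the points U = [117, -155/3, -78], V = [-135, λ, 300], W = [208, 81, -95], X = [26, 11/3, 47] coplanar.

Normal to plane UWX: n = (17524, -9828, 17108); plane equation n·P = 1223664.
Requiring n·V = 1223664: (-9828)λ + (2766660) = 1223664.
So λ = 157.

157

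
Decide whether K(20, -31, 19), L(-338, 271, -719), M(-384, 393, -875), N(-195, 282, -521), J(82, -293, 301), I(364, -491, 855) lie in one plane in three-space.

The plane through K, L, M has normal n = KL × KM = (42924, -21900, -29784) and equation n·P = 971484.
Checking the remaining points: n·N = 971484, n·J = 971484, n·I = 911916.
Since n·I = 911916 ≠ 971484, I is off the plane and the points are not all coplanar.

No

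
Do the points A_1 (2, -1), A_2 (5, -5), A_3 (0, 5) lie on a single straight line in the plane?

A_1A_2 = (3, -4), A_1A_3 = (-2, 6).
Twice the signed area of △A_1A_2A_3 is (3)(6) − (-4)(-2) = 10.
The area is nonzero, so the three points are not collinear.

No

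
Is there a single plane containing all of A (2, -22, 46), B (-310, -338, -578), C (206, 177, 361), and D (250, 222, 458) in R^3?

No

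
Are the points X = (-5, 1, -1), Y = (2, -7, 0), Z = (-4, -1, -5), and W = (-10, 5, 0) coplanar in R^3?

The four points are coplanar iff the 3×3 determinant with rows XY, XZ, XW is zero.
Rows: (7, -8, 1), (1, -2, -4), (-5, 4, 1).
Expanding along the first row: (7)(14) − (-8)(-19) + (1)(-6) = -60.
Nonzero ⇒ not coplanar.

No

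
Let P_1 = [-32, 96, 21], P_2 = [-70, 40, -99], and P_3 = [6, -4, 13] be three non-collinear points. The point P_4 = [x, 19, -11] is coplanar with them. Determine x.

The plane through P_1, P_2, P_3 has equation −11552x − 4864y + 5928z = 27208.
Substituting P_4: (-11552)x + (-157624) = 27208, so x = -16.

-16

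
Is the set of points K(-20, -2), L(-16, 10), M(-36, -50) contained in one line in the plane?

KL = (4, 12), KM = (-16, -48).
Checking proportionality: KM = -4·KL, so the vectors are parallel and the points are collinear.

Yes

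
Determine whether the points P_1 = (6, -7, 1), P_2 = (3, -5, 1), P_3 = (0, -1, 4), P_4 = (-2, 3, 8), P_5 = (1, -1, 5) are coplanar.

Yes

The plane through P_1, P_2, P_3 has normal n = P_1P_2 × P_1P_3 = (6, 9, -6) and equation n·P = -33.
Checking the remaining points: n·P_4 = -33, n·P_5 = -33.
All equal -33, so all 5 points lie in one plane.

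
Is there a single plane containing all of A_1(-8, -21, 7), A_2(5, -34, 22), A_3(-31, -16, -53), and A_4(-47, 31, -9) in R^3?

No

The four points are coplanar iff the 3×3 determinant with rows A_1A_2, A_1A_3, A_1A_4 is zero.
Rows: (13, -13, 15), (-23, 5, -60), (-39, 52, -16).
Expanding along the first row: (13)(3040) − (-13)(-1972) + (15)(-1001) = -1131.
Nonzero ⇒ not coplanar.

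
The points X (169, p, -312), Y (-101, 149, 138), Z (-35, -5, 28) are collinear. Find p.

Direction YZ = (66, -154, -110). From the x-coordinate of X, the parameter along the line is τ = (169 − (-101))/66 = 45/11.
Then p = 149 + 45/11·(-154) = -481.

-481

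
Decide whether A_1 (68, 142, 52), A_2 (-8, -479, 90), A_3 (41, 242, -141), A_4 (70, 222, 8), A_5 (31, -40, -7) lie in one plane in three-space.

No

The plane through A_1, A_2, A_3 has normal n = A_1A_2 × A_1A_3 = (116053, -15694, -24367) and equation n·P = 4395972.
Checking the remaining points: n·A_4 = 4444706, n·A_5 = 4395972.
Since n·A_4 = 4444706 ≠ 4395972, A_4 is off the plane and the points are not all coplanar.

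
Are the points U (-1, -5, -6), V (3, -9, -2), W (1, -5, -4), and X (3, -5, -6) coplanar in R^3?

No

The four points are coplanar iff the 3×3 determinant with rows UV, UW, UX is zero.
Rows: (4, -4, 4), (2, 0, 2), (4, 0, 0).
Expanding along the first row: (4)(0) − (-4)(-8) + (4)(0) = -32.
Nonzero ⇒ not coplanar.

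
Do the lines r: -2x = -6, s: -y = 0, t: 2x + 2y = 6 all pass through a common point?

Lines aᵢx + bᵢy = cᵢ with pairwise distinct directions are concurrent exactly when det[aᵢ bᵢ cᵢ] = 0.
Here the determinant is 0.
It vanishes, so the lines are concurrent at (3, 0).

Yes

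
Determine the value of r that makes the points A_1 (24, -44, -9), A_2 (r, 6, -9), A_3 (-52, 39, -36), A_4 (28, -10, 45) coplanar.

-13

Normal to plane A_1A_3A_4: n = (5400, 3996, -2916); plane equation n·P = -19980.
Requiring n·A_2 = -19980: (5400)r + (50220) = -19980.
So r = -13.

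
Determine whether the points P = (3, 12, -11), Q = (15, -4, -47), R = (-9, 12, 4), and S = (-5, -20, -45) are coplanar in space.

No

With P as base: PQ = (12, -16, -36), PR = (-12, 0, 15), PS = (-8, -32, -34).
PR × PS = (480, -528, 384).
PQ · (PR × PS) = 384.
Since 384 ≠ 0, the four points are not coplanar.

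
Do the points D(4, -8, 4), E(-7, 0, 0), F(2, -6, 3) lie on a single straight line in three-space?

No

DE = (-11, 8, -4), DF = (-2, 2, -1).
DE × DF = (0, -3, -6).
The cross product is nonzero, so the points do not lie on one line.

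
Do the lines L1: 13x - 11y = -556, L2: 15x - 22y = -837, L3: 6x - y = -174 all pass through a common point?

No

Intersecting L1 and L2: solving the 2×2 system gives (x, y) = (-25, 21).
Substitute into L3: (6)(-25) + (-1)(21) = -171.
But L3 requires -174 ≠ -171, so the three lines have no common point.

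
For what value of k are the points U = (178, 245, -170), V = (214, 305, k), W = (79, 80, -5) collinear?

Direction UW = (-99, -165, 165). From the x-coordinate of V, the parameter along the line is τ = (214 − 178)/(-99) = -4/11.
Then k = (-170) + (-4/11)·(165) = -230.

-230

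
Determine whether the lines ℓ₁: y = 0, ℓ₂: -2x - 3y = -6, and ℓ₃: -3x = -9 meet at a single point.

Yes

The three lines meet at one point iff the augmented coefficient matrix [aᵢ bᵢ cᵢ] has rank < 3, i.e. its determinant vanishes.
Here the determinant is 0.
It vanishes, so the lines are concurrent at (3, 0).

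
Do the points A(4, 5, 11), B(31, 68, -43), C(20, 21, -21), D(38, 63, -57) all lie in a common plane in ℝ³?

The four points are coplanar iff the 3×3 determinant with rows AB, AC, AD is zero.
Rows: (27, 63, -54), (16, 16, -32), (34, 58, -68).
Expanding along the first row: (27)(768) − (63)(0) + (-54)(384) = 0.
Zero determinant ⇒ coplanar.

Yes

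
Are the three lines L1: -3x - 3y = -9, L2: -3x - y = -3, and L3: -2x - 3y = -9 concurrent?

Yes

Intersecting L1 and L2: solving the 2×2 system gives (x, y) = (0, 3).
Substitute into L3: (-2)(0) + (-3)(3) = -9.
This equals -9, so (0, 3) lies on all three lines and they are concurrent.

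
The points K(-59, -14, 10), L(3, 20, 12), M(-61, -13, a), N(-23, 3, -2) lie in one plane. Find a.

20

Normal to plane KLN: n = (-442, 816, -170); plane equation n·P = 12954.
Requiring n·M = 12954: (-170)a + (16354) = 12954.
So a = 20.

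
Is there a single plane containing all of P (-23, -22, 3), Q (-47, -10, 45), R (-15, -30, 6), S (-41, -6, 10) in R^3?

No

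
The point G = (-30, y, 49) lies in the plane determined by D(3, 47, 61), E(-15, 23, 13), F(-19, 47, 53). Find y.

47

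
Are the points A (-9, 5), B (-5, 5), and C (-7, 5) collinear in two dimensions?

AB = (4, 0), AC = (2, 0).
det[AB; AC] = (4)(0) − (0)(2) = 0.
The determinant is zero, so the points are collinear.

Yes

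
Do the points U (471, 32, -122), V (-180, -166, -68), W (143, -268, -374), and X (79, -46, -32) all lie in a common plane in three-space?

Yes

With U as base: UV = (-651, -198, 54), UW = (-328, -300, -252), UX = (-392, -78, 90).
UW × UX = (-46656, 128304, -92016).
UV · (UW × UX) = 0.
The scalar triple product vanishes, so the four points are coplanar.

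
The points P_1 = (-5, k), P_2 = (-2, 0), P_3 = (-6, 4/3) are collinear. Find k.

Collinearity: (P_1 − P_2) must be parallel to (P_3 − P_2) = (-4, 4/3).
Cross-multiplying the components: (k − 0)·(-4) = (-3)·(4/3).
Solving gives k = 1.

1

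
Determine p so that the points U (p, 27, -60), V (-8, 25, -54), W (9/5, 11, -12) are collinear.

-47/5

Collinearity requires UV × UW = 0; each component is linear in p.
The y-component gives (42)p + (1974/5) = 0, so p = -47/5.
The remaining components then also vanish.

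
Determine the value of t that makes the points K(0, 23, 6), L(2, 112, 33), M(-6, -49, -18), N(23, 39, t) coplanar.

Normal to plane KLM: n = (-192, -114, 390); plane equation n·P = -282.
Requiring n·N = -282: (390)t + (-8862) = -282.
So t = 22.

22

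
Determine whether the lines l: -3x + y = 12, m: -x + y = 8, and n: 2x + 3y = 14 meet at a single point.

Intersecting l and m: solving the 2×2 system gives (x, y) = (-2, 6).
Substitute into n: (2)(-2) + (3)(6) = 14.
This equals 14, so (-2, 6) lies on all three lines and they are concurrent.

Yes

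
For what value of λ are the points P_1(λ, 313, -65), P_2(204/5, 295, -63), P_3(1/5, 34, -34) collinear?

Collinearity requires P_1P_2 × P_1P_3 = 0; each component is linear in λ.
The y-component gives (29)λ + (-6322/5) = 0, so λ = 218/5.
The remaining components then also vanish.

218/5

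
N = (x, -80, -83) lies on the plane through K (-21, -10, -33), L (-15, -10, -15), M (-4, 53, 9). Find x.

-41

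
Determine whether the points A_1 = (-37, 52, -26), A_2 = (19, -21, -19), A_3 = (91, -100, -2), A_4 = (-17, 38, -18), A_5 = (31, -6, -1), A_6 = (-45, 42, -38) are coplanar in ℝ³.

No

The plane through A_1, A_2, A_3 has normal n = A_1A_2 × A_1A_3 = (-688, -448, 832) and equation n·P = -19472.
Checking the remaining points: n·A_4 = -20304, n·A_5 = -19472, n·A_6 = -19472.
Since n·A_4 = -20304 ≠ -19472, A_4 is off the plane and the points are not all coplanar.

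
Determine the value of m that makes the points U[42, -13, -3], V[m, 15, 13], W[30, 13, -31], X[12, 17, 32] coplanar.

Coplanarity ⇔ det[UV; UW; UX] = 0.
Expanding, this is linear in m: (1750)m + (-31500) = 0.
So m = 18.

18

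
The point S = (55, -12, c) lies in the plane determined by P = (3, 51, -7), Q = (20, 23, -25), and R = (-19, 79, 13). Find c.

The plane through P, Q, R has equation −56x + 56y − 140z = 3668.
Substituting S: (-140)c + (-3752) = 3668, so c = -53.

-53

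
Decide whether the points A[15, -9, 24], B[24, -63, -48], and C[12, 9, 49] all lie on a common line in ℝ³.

No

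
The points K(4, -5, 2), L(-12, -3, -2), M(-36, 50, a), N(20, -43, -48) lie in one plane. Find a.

Normal to plane KLN: n = (-252, -864, 576); plane equation n·P = 4464.
Requiring n·M = 4464: (576)a + (-34128) = 4464.
So a = 67.

67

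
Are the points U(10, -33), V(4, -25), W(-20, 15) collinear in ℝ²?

No

UV = (-6, 8), UW = (-30, 48).
Twice the signed area of △UVW is (-6)(48) − (8)(-30) = -48.
The area is nonzero, so the three points are not collinear.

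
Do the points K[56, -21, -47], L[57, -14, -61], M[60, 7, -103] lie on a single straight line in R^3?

Yes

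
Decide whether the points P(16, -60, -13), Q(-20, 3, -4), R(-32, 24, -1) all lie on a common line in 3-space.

Yes

PQ = (-36, 63, 9), PR = (-48, 84, 12).
Each component of PR is 4/3 times the corresponding component of PQ, so PR = 4/3·PQ and the points are collinear.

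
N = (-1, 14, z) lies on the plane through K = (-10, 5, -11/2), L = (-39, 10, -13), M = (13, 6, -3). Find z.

-21/2

A normal to the plane is n = KL × KM = (20, -100, -144).
N lies in the plane iff n · KN = 0.
This gives (-144)z + (-1512) = 0, so z = -21/2.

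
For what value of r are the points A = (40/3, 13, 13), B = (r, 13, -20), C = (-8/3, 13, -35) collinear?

Collinearity requires AB × AC = 0; each component is linear in r.
The y-component gives (48)r + (-112) = 0, so r = 7/3.
The remaining components then also vanish.

7/3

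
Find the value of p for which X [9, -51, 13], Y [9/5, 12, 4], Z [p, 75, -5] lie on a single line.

Direction XY = (-36/5, 63, -9). From the y-coordinate of Z, the parameter along the line is τ = (75 − (-51))/63 = 2.
Then p = 9 + 2·(-36/5) = -27/5.

-27/5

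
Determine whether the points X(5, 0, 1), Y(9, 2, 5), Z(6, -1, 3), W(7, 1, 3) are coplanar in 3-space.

A normal to the plane through X, Y, Z is n = XY × XZ = (8, -4, -6).
The plane has equation n·P = 34. For W: n·W = 34.
Equal, so W lies in the plane and all four are coplanar.

Yes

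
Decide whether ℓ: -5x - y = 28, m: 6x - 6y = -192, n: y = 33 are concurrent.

No

The three lines meet at one point iff the augmented coefficient matrix [aᵢ bᵢ cᵢ] has rank < 3, i.e. its determinant vanishes.
Here the determinant is 396.
Nonzero, so no common point exists.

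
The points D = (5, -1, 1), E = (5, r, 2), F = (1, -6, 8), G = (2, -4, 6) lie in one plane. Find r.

Coplanarity ⇔ det[DE; DF; DG] = 0.
Expanding, this is linear in r: (-1)r + (-4) = 0.
So r = -4.

-4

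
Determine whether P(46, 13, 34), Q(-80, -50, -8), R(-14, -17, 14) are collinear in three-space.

Yes

PQ = (-126, -63, -42), PR = (-60, -30, -20).
Each component of PR is 10/21 times the corresponding component of PQ, so PR = 10/21·PQ and the points are collinear.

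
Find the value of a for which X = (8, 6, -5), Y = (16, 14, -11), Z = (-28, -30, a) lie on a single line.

Direction XY = (8, 8, -6). From the x-coordinate of Z, the parameter along the line is τ = (-28 − 8)/8 = -9/2.
Then a = (-5) + (-9/2)·(-6) = 22.

22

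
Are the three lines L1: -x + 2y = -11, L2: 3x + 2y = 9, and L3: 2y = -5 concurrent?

The three lines meet at one point iff the augmented coefficient matrix [aᵢ bᵢ cᵢ] has rank < 3, i.e. its determinant vanishes.
Here the determinant is -8.
Nonzero, so no common point exists.

No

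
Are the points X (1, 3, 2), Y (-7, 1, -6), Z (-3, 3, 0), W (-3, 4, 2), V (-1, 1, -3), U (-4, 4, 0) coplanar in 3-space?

No

The plane through X, Y, Z has normal n = XY × XZ = (4, 16, -8) and equation n·P = 36.
Checking the remaining points: n·W = 36, n·V = 36, n·U = 48.
Since n·U = 48 ≠ 36, U is off the plane and the points are not all coplanar.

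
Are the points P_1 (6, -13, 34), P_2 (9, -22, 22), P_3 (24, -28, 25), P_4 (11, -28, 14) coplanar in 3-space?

Yes

A normal to the plane through P_1, P_2, P_3 is n = P_1P_2 × P_1P_3 = (-99, -189, 117).
The plane has equation n·P = 5841. For P_4: n·P_4 = 5841.
Equal, so P_4 lies in the plane and all four are coplanar.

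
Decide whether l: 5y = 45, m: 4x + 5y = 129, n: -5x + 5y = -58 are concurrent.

Intersecting l and m: solving the 2×2 system gives (x, y) = (21, 9).
Substitute into n: (-5)(21) + (5)(9) = -60.
But n requires -58 ≠ -60, so the three lines have no common point.

No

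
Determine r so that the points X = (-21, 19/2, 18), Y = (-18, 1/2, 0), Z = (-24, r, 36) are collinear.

37/2

Direction XY = (3, -9, -18). From the x-coordinate of Z, the parameter along the line is τ = (-24 − (-21))/3 = -1.
Then r = 19/2 + (-1)·(-9) = 37/2.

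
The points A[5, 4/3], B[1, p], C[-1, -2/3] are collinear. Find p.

Collinearity: (B − A) must be parallel to (C − A) = (-6, -2).
Cross-multiplying the components: (p − 4/3)·(-6) = (-4)·(-2).
Solving gives p = 0.

0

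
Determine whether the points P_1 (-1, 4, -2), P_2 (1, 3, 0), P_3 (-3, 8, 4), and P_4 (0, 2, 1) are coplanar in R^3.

No

A normal to the plane through P_1, P_2, P_3 is n = P_1P_2 × P_1P_3 = (-14, -16, 6).
The plane has equation n·P = -62. For P_4: n·P_4 = -26.
-26 ≠ -62, so P_4 is off the plane.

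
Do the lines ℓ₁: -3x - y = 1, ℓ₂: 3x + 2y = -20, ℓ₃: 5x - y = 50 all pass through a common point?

Lines aᵢx + bᵢy = cᵢ with pairwise distinct directions are concurrent exactly when det[aᵢ bᵢ cᵢ] = 0.
Here the determinant is -3.
Nonzero, so no common point exists.

No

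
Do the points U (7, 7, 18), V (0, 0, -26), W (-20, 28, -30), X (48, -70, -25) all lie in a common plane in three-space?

No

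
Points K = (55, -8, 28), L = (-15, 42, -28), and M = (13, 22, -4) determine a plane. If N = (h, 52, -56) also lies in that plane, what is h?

A normal to the plane is n = KL × KM = (80, 112, 0).
N lies in the plane iff n · KN = 0.
This gives (80)h + (2320) = 0, so h = -29.

-29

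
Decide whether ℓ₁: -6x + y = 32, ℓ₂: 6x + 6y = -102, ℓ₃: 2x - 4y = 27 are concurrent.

No

The three lines meet at one point iff the augmented coefficient matrix [aᵢ bᵢ cᵢ] has rank < 3, i.e. its determinant vanishes.
Here the determinant is -42.
Nonzero, so no common point exists.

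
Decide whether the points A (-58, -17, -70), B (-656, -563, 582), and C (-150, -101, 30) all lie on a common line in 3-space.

No

AB = (-598, -546, 652), AC = (-92, -84, 100).
AB × AC = (168, -184, 0).
The cross product is nonzero, so the points do not lie on one line.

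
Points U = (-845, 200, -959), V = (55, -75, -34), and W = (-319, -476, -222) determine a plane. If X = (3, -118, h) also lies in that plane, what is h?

-65

A normal to the plane is n = UV × UW = (422625, -176750, -463750).
X lies in the plane iff n · UX = 0.
This gives (-463750)h + (-30143750) = 0, so h = -65.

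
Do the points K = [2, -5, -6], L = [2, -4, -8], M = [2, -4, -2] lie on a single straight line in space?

No

KL = (0, 1, -2), KM = (0, 1, 4).
KL × KM = (6, 0, 0).
The cross product is nonzero, so the points do not lie on one line.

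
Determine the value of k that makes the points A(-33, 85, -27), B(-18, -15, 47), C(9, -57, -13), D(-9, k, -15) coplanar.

1

Normal to plane ABC: n = (9108, 2898, 2070); plane equation n·P = -110124.
Requiring n·D = -110124: (2898)k + (-113022) = -110124.
So k = 1.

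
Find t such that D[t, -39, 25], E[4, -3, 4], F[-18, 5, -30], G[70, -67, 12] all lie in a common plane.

48

The points are coplanar iff DE · (DF × DG) = 0.
Expanding, this is linear in t: (2112)t + (-101376) = 0.
So t = 48.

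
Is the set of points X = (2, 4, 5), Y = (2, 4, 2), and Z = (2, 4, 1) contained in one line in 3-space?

Yes

XY = (0, 0, -3), XZ = (0, 0, -4).
Each component of XZ is 4/3 times the corresponding component of XY, so XZ = 4/3·XY and the points are collinear.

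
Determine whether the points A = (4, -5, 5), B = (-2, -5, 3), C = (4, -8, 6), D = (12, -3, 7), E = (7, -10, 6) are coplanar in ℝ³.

The plane through A, B, C has normal n = AB × AC = (-6, 6, 18) and equation n·P = 36.
Checking the remaining points: n·D = 36, n·E = 6.
Since n·E = 6 ≠ 36, E is off the plane and the points are not all coplanar.

No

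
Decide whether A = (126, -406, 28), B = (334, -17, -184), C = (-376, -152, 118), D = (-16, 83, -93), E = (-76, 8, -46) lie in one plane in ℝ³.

No

The plane through A, B, C has normal n = AB × AC = (88858, 87704, 248110) and equation n·P = -17464636.
Checking the remaining points: n·D = -17216526, n·E = -17464636.
Since n·D = -17216526 ≠ -17464636, D is off the plane and the points are not all coplanar.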